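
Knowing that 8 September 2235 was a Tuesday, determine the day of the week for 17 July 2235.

Friday

Count forward from the earlier date (July 17, 2235) to the later (September 8, 2235):
July 2235: 31 − 17 = 14 days remain.
Then August (31): 31 days.
September 1–8, 2235: 8 days.
Total: 14 + 31 + 8 = 53 days.
53 mod 7 = 4, so 4 days before Tuesday is Friday.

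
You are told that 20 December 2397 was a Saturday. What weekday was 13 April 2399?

December 20, 2397 → December 20, 2398: 365 days.
December 2398: 31 − 20 = 11 days remain.
Then January (31), February 2399 (28), March (31): 31 + 28 + 31 = 90 days.
April 1–13, 2399: 13 days.
Residual: 114 days.
Total: 479 days.
479 mod 7 = 3, so 3 days after Saturday is Tuesday.

Tuesday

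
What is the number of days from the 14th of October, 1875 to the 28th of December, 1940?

23816

From October 14, 1875 to October 14, 1940: 65 years, of which 16 contain a Feb 29 — 49×365 + 16×366 = 23741 days.
(1900 is not a leap year (divisible by 100 but not 400).)
October 1940: 31 − 14 = 17 days remain.
Then November (30): 30 days.
December 1–28, 1940: 28 days.
Residual: 75 days.
Total: 23816 days.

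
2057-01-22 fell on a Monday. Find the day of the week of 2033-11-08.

Tuesday

Count forward from the earlier date (November 8, 2033) to the later (January 22, 2057):
From November 8, 2033 to November 8, 2056: 23 years, of which 6 contain a Feb 29 — 17×365 + 6×366 = 8401 days.
November 2056: 30 − 8 = 22 days remain.
Then December (31): 31 days.
January 1–22, 2057: 22 days.
Residual: 75 days.
Total: 8476 days.
8476 mod 7 = 6, so 6 days before Monday is Tuesday.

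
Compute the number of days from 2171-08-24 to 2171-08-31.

7

Within August 2171: 31 − 24 = 7 days.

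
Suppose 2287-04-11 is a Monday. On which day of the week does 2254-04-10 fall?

Monday

Count forward from the earlier date (April 10, 2254) to the later (April 11, 2287):
Day-of-year of April 10, 2254: 100.
Day-of-year of April 11, 2287: 101.
2254 has 365 days, so 365 − 100 = 265 days remain in 2254.
Full years 2255–2286: 24 common + 8 leap = 24×365 + 8×366 = 11688 days.
Total: 265 + 11688 + 101 = 12054 days.
12054 is a multiple of 7, so 2254-04-10 falls on the same weekday: Monday.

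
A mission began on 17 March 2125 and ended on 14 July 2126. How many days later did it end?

484

Day-of-year of March 17, 2125: 76.
Day-of-year of July 14, 2126: 195.
2125 has 365 days, so 365 − 76 = 289 days remain in 2125.
Total: 289 + 195 = 484 days.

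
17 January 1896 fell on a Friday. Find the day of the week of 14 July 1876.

Count forward from the earlier date (July 14, 1876) to the later (January 17, 1896):
Day-of-year of July 14, 1876: 196.
Day-of-year of January 17, 1896: 17.
1876 has 366 days, so 366 − 196 = 170 days remain in 1876.
Full years 1877–1895: 15 common + 4 leap = 15×365 + 4×366 = 6939 days.
Total: 170 + 6939 + 17 = 7126 days.
7126 is a multiple of 7, so 14 July 1876 falls on the same weekday: Friday.

Friday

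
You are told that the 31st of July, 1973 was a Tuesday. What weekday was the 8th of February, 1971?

Count forward from the earlier date (February 8, 1971) to the later (July 31, 1973):
Day-of-year of February 8, 1971: 39.
Day-of-year of July 31, 1973: 212.
1971 has 365 days, so 365 − 39 = 326 days remain in 1971.
Full years: 1972: 366. Sum = 366.
Total: 326 + 366 + 212 = 904 days.
904 mod 7 = 1, so 1 day before Tuesday is Monday.

Monday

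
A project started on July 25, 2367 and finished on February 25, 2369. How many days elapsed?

Day-of-year of July 25, 2367: 206.
Day-of-year of February 25, 2369: 56.
2367 has 365 days, so 365 − 206 = 159 days remain in 2367.
Full years: 2368: 366. Sum = 366.
Total: 159 + 366 + 56 = 581 days.

581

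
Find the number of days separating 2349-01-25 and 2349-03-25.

January 2349: 31 − 25 = 6 days remain.
Then February 2349 (28): 28 days.
March 1–25, 2349: 25 days.
Total: 6 + 28 + 25 = 59 days.

59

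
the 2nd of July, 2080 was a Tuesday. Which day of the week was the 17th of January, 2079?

Count forward from the earlier date (January 17, 2079) to the later (July 2, 2080):
January 2079: 31 − 17 = 14 days remain.
Then 17 full months totalling 516 days.
July 1–2, 2080: 2 days.
Total: 14 + 516 + 2 = 532 days.
532 is a multiple of 7, so the 17th of January, 2079 falls on the same weekday: Tuesday.

Tuesday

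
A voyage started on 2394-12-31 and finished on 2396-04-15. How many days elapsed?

471

December 31, 2394 → December 31, 2395: 365 days.
December 2395: 31 − 31 = 0 days remain.
Then January (31), February 2396 (29), March (31): 31 + 29 + 31 = 91 days.
April 1–15, 2396: 15 days.
Residual: 106 days.
Total: 471 days.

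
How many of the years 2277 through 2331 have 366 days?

Years divisible by 4: 2280, 2284, …, 2328 — 13 in all.
Of these, 2300 is divisible by 100 but not 400, so not leap.
Leap years: 13 − 1 = 12.

12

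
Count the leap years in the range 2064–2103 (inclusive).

9

Years divisible by 4 in [2064, 2103]: 2064, 2068, 2072, 2076, 2080, 2084, 2088, 2092, 2096, 2100.
Of these, 2100 is divisible by 100 but not 400, so not leap.
Leap years: 10 − 1 = 9.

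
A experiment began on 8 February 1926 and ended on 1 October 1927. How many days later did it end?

600

February 1926: 28 − 8 = 20 days remain (1926 is not a leap year, so February has 28 days).
Then 19 full months totalling 579 days.
October 1, 1927: 1 day.
Total: 20 + 579 + 1 = 600 days.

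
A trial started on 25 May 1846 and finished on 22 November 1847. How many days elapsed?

Day-of-year of May 25, 1846: 145.
Day-of-year of November 22, 1847: 326.
1846 has 365 days, so 365 − 145 = 220 days remain in 1846.
Total: 220 + 326 = 546 days.

546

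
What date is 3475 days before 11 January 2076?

7 July 2066

Count 3475 days before January 11, 2076:
Day-of-year of July 7, 2066: 188.
Day-of-year of January 11, 2076: 11.
2066 has 365 days, so 365 − 188 = 177 days remain in 2066.
Full years 2067–2075: 7 common + 2 leap = 7×365 + 2×366 = 3287 days.
Total: 177 + 3287 + 11 = 3475 days.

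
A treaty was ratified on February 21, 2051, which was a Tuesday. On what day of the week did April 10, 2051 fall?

February 2051: 28 − 21 = 7 days remain (2051 is not a leap year, so February has 28 days).
Then March (31): 31 days.
April 1–10, 2051: 10 days.
Total: 7 + 31 + 10 = 48 days.
48 mod 7 = 6, so 6 days after Tuesday is Monday.

Monday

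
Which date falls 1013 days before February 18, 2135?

May 11, 2132

Count 1013 days before February 18, 2135:
Day-of-year of May 11, 2132: 132.
Day-of-year of February 18, 2135: 49.
2132 has 366 days, so 366 − 132 = 234 days remain in 2132.
Full years: 2133: 365; 2134: 365. Sum = 730.
Total: 234 + 730 + 49 = 1013 days.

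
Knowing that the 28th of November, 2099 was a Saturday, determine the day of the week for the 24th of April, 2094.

Saturday

Count forward from the earlier date (April 24, 2094) to the later (November 28, 2099):
Day-of-year of April 24, 2094: 114.
Day-of-year of November 28, 2099: 332.
2094 has 365 days, so 365 − 114 = 251 days remain in 2094.
Full years: 2095: 365; 2096: 366; 2097: 365; 2098: 365. Sum = 1461.
Total: 251 + 1461 + 332 = 2044 days.
2044 is a multiple of 7, so the 24th of April, 2094 falls on the same weekday: Saturday.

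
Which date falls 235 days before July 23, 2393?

November 30, 2392

Count 235 days before July 23, 2393:
Day-of-year of November 30, 2392: 335.
Day-of-year of July 23, 2393: 204.
2392 has 366 days, so 366 − 335 = 31 days remain in 2392.
Total: 31 + 204 = 235 days.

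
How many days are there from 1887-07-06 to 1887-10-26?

July 1887: 31 − 6 = 25 days remain.
Then August (31), September (30): 31 + 30 = 61 days.
October 1–26, 1887: 26 days.
Total: 25 + 61 + 26 = 112 days.

112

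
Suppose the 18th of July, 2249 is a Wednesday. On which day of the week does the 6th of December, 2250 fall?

Friday

July 18, 2249 → July 18, 2250: 365 days.
July 2250: 31 − 18 = 13 days remain.
Then August (31), September (30), October (31), November (30): 31 + 30 + 31 + 30 = 122 days.
December 1–6, 2250: 6 days.
Residual: 141 days.
Total: 506 days.
506 mod 7 = 2, so 2 days after Wednesday is Friday.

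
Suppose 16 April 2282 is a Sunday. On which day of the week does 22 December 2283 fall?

Day-of-year of April 16, 2282: 106.
Day-of-year of December 22, 2283: 356.
2282 has 365 days, so 365 − 106 = 259 days remain in 2282.
Total: 259 + 356 = 615 days.
615 mod 7 = 6, so 6 days after Sunday is Saturday.

Saturday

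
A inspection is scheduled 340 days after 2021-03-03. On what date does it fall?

2022-02-06

Count 340 days after March 3, 2021:
Day-of-year of March 3, 2021: 62.
Day-of-year of February 6, 2022: 37.
2021 has 365 days, so 365 − 62 = 303 days remain in 2021.
Total: 303 + 37 = 340 days.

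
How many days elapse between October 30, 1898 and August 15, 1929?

11246

From October 30, 1898 to October 30, 1928: 30 years, of which 7 contain a Feb 29 — 23×365 + 7×366 = 10957 days.
(1900 is not a leap year (divisible by 100 but not 400).)
October 1928: 31 − 30 = 1 day remains.
Then 9 full months totalling 273 days.
August 1–15, 1929: 15 days.
Residual: 289 days.
Total: 11246 days.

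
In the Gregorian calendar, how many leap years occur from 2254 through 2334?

19

Years divisible by 4: 2256, 2260, …, 2332 — 20 in all.
Of these, 2300 is divisible by 100 but not 400, so not leap.
Leap years: 20 − 1 = 19.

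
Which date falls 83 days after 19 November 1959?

10 February 1960

Count 83 days after November 19, 1959:
November 1959: 30 − 19 = 11 days remain.
Then December (31), January (31): 31 + 31 = 62 days.
February 1–10, 1960: 10 days (1960 is a leap year).
Total: 11 + 62 + 10 = 83 days.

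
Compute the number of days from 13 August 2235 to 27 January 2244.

Day-of-year of August 13, 2235: 225.
Day-of-year of January 27, 2244: 27.
2235 has 365 days, so 365 − 225 = 140 days remain in 2235.
Full years 2236–2243: 6 common + 2 leap = 6×365 + 2×366 = 2922 days.
Total: 140 + 2922 + 27 = 3089 days.

3089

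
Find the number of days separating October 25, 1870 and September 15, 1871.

325

October 1870: 31 − 25 = 6 days remain.
Then 10 full months totalling 304 days.
September 1–15, 1871: 15 days.
Total: 6 + 304 + 15 = 325 days.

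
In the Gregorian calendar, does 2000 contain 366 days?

2000 is a leap year (divisible by 400).

Yes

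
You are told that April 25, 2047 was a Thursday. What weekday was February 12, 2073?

Sunday

From April 25, 2047 to April 25, 2072: 25 years, of which 7 contain a Feb 29 — 18×365 + 7×366 = 9132 days.
April 2072: 30 − 25 = 5 days remain.
Then 9 full months totalling 276 days.
February 1–12, 2073: 12 days (2073 is not a leap year).
Residual: 293 days.
Total: 9425 days.
9425 mod 7 = 3, so 3 days after Thursday is Sunday.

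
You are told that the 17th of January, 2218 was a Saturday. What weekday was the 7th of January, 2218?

Wednesday

Count forward from the earlier date (January 7, 2218) to the later (January 17, 2218):
Within January 2218: 17 − 7 = 10 days.
10 mod 7 = 3, so 3 days before Saturday is Wednesday.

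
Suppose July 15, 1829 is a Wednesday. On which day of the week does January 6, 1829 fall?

Tuesday

Count forward from the earlier date (January 6, 1829) to the later (July 15, 1829):
January 1829: 31 − 6 = 25 days remain.
Then February 1829 (28), March (31), April (30), May (31), June (30): 28 + 31 + 30 + 31 + 30 = 150 days.
July 1–15, 1829: 15 days.
Total: 25 + 150 + 15 = 190 days.
190 mod 7 = 1, so 1 day before Wednesday is Tuesday.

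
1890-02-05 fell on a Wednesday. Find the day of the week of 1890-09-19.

Friday

February 1890: 28 − 5 = 23 days remain (1890 is not a leap year, so February has 28 days).
Then March (31), April (30), May (31), June (30), July (31), August (31): 31 + 30 + 31 + 30 + 31 + 31 = 184 days.
September 1–19, 1890: 19 days.
Total: 23 + 184 + 19 = 226 days.
226 mod 7 = 2, so 2 days after Wednesday is Friday.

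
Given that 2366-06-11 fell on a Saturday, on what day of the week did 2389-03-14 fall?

Tuesday

From June 11, 2366 to June 11, 2388: 22 years, of which 6 contain a Feb 29 — 16×365 + 6×366 = 8036 days.
June 2388: 30 − 11 = 19 days remain.
Then July (31), August (31), September (30), October (31), November (30), December (31), January (31), February 2389 (28): 31 + 31 + 30 + 31 + 30 + 31 + 31 + 28 = 243 days.
March 1–14, 2389: 14 days.
Residual: 276 days.
Total: 8312 days.
8312 mod 7 = 3, so 3 days after Saturday is Tuesday.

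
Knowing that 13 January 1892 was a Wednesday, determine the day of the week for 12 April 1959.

Day-of-year of January 13, 1892: 13.
Day-of-year of April 12, 1959: 102.
1892 has 366 days, so 366 − 13 = 353 days remain in 1892.
Full years 1893–1958: 51 common + 15 leap = 51×365 + 15×366 = 24105 days.
Total: 353 + 24105 + 102 = 24560 days.
24560 mod 7 = 4, so 4 days after Wednesday is Sunday.

Sunday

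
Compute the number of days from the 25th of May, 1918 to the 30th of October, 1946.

From May 25, 1918 to May 25, 1946: 28 years, of which 7 contain a Feb 29 — 21×365 + 7×366 = 10227 days.
May 1946: 31 − 25 = 6 days remain.
Then June (30), July (31), August (31), September (30): 30 + 31 + 31 + 30 = 122 days.
October 1–30, 1946: 30 days.
Residual: 158 days.
Total: 10385 days.

10385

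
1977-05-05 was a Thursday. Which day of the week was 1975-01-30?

Thursday

Count forward from the earlier date (January 30, 1975) to the later (May 5, 1977):
Day-of-year of January 30, 1975: 30.
Day-of-year of May 5, 1977: 125.
1975 has 365 days, so 365 − 30 = 335 days remain in 1975.
Full years: 1976: 366. Sum = 366.
Total: 335 + 366 + 125 = 826 days.
826 is a multiple of 7, so 1975-01-30 falls on the same weekday: Thursday.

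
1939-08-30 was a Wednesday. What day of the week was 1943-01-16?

Saturday

August 30, 1939 → August 30, 1940: 366 days (1940 is a leap year).
August 30, 1940 → August 30, 1941: 365 days.
August 30, 1941 → August 30, 1942: 365 days.
August 1942: 31 − 30 = 1 day remains.
Then September (30), October (31), November (30), December (31): 30 + 31 + 30 + 31 = 122 days.
January 1–16, 1943: 16 days.
Residual: 139 days.
Total: 1235 days.
1235 mod 7 = 3, so 3 days after Wednesday is Saturday.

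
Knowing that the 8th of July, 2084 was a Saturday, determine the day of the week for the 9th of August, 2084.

Wednesday

July 2084: 31 − 8 = 23 days remain.
August 1–9, 2084: 9 days.
Total: 23 + 9 = 32 days.
32 mod 7 = 4, so 4 days after Saturday is Wednesday.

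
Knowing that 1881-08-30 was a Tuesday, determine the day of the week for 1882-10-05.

Thursday

August 30, 1881 → August 30, 1882: 365 days.
August 1882: 31 − 30 = 1 day remains.
Then September (30): 30 days.
October 1–5, 1882: 5 days.
Residual: 36 days.
Total: 401 days.
401 mod 7 = 2, so 2 days after Tuesday is Thursday.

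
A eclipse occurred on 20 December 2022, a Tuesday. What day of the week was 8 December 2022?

Thursday

Count forward from the earlier date (December 8, 2022) to the later (December 20, 2022):
Within December 2022: 20 − 8 = 12 days.
12 mod 7 = 5, so 5 days before Tuesday is Thursday.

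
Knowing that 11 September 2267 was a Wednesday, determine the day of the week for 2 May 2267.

Thursday

Count forward from the earlier date (May 2, 2267) to the later (September 11, 2267):
May 2267: 31 − 2 = 29 days remain.
Then June (30), July (31), August (31): 30 + 31 + 31 = 92 days.
September 1–11, 2267: 11 days.
Total: 29 + 92 + 11 = 132 days.
132 mod 7 = 6, so 6 days before Wednesday is Thursday.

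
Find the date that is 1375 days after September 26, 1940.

July 2, 1944

Count 1375 days after September 26, 1940:
Day-of-year of September 26, 1940: 270.
Day-of-year of July 2, 1944: 184.
1940 has 366 days, so 366 − 270 = 96 days remain in 1940.
Full years: 1941: 365; 1942: 365; 1943: 365. Sum = 1095.
Total: 96 + 1095 + 184 = 1375 days.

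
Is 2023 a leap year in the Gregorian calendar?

2023 is not a leap year.

No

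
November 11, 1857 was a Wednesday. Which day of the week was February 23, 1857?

Count forward from the earlier date (February 23, 1857) to the later (November 11, 1857):
February 1857: 28 − 23 = 5 days remain (1857 is not a leap year, so February has 28 days).
Then March (31), April (30), May (31), June (30), July (31), August (31), September (30), October (31): 31 + 30 + 31 + 30 + 31 + 31 + 30 + 31 = 245 days.
November 1–11, 1857: 11 days.
Total: 5 + 245 + 11 = 261 days.
261 mod 7 = 2, so 2 days before Wednesday is Monday.

Monday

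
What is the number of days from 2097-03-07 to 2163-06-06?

From March 7, 2097 to March 7, 2163: 66 years, of which 15 contain a Feb 29 — 51×365 + 15×366 = 24105 days.
(2100 is not a leap year (divisible by 100 but not 400).)
March 2163: 31 − 7 = 24 days remain.
Then April (30), May (31): 30 + 31 = 61 days.
June 1–6, 2163: 6 days.
Residual: 91 days.
Total: 24196 days.

24196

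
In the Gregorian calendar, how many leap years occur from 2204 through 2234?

Years divisible by 4 in [2204, 2234]: 2204, 2208, 2212, 2216, 2220, 2224, 2228, 2232.
No century exceptions apply. Count: 8.

8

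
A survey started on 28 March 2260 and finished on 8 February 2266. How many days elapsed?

March 28, 2260 → March 28, 2261: 365 days.
March 28, 2261 → March 28, 2262: 365 days.
March 28, 2262 → March 28, 2263: 365 days.
March 28, 2263 → March 28, 2264: 366 days (2264 is a leap year).
March 28, 2264 → March 28, 2265: 365 days.
March 2265: 31 − 28 = 3 days remain.
Then 10 full months totalling 306 days.
February 1–8, 2266: 8 days (2266 is not a leap year).
Residual: 317 days.
Total: 2143 days.

2143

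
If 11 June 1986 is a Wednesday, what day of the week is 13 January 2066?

From June 11, 1986 to June 11, 2065: 79 years, of which 20 contain a Feb 29 — 59×365 + 20×366 = 28855 days.
(2000 is a leap year (divisible by 400).)
June 2065: 30 − 11 = 19 days remain.
Then July (31), August (31), September (30), October (31), November (30), December (31): 31 + 31 + 30 + 31 + 30 + 31 = 184 days.
January 1–13, 2066: 13 days.
Residual: 216 days.
Total: 29071 days.
29071 is a multiple of 7, so 13 January 2066 falls on the same weekday: Wednesday.

Wednesday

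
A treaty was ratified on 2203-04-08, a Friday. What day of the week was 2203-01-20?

Count forward from the earlier date (January 20, 2203) to the later (April 8, 2203):
January 2203: 31 − 20 = 11 days remain.
Then February 2203 (28), March (31): 28 + 31 = 59 days.
April 1–8, 2203: 8 days.
Total: 11 + 59 + 8 = 78 days.
78 mod 7 = 1, so 1 day before Friday is Thursday.

Thursday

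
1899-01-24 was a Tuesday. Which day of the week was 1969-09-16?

From January 24, 1899 to January 24, 1969: 70 years, of which 17 contain a Feb 29 — 53×365 + 17×366 = 25567 days.
(1900 is not a leap year (divisible by 100 but not 400).)
January 1969: 31 − 24 = 7 days remain.
Then February 1969 (28), March (31), April (30), May (31), June (30), July (31), August (31): 28 + 31 + 30 + 31 + 30 + 31 + 31 = 212 days.
September 1–16, 1969: 16 days.
Residual: 235 days.
Total: 25802 days.
25802 is a multiple of 7, so 1969-09-16 falls on the same weekday: Tuesday.

Tuesday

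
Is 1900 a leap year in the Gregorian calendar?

No

1900 is not a leap year (divisible by 100 but not 400).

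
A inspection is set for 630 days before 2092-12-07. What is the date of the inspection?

2091-03-18

Count 630 days before December 7, 2092:
March 18, 2091 → March 18, 2092: 366 days (2092 is a leap year).
March 2092: 31 − 18 = 13 days remain.
Then April (30), May (31), June (30), July (31), August (31), September (30), October (31), November (30): 30 + 31 + 30 + 31 + 31 + 30 + 31 + 30 = 244 days.
December 1–7, 2092: 7 days.
Residual: 264 days.
Total: 630 days.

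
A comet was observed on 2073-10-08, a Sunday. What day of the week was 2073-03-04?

Count forward from the earlier date (March 4, 2073) to the later (October 8, 2073):
March 2073: 31 − 4 = 27 days remain.
Then April (30), May (31), June (30), July (31), August (31), September (30): 30 + 31 + 30 + 31 + 31 + 30 = 183 days.
October 1–8, 2073: 8 days.
Total: 27 + 183 + 8 = 218 days.
218 mod 7 = 1, so 1 day before Sunday is Saturday.

Saturday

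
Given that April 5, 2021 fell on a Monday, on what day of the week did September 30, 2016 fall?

Friday

Count forward from the earlier date (September 30, 2016) to the later (April 5, 2021):
Day-of-year of September 30, 2016: 274.
Day-of-year of April 5, 2021: 95.
2016 has 366 days, so 366 − 274 = 92 days remain in 2016.
Full years: 2017: 365; 2018: 365; 2019: 365; 2020: 366. Sum = 1461.
Total: 92 + 1461 + 95 = 1648 days.
1648 mod 7 = 3, so 3 days before Monday is Friday.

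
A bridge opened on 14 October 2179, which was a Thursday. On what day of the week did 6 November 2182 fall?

Day-of-year of October 14, 2179: 287.
Day-of-year of November 6, 2182: 310.
2179 has 365 days, so 365 − 287 = 78 days remain in 2179.
Full years: 2180: 366; 2181: 365. Sum = 731.
Total: 78 + 731 + 310 = 1119 days.
1119 mod 7 = 6, so 6 days after Thursday is Wednesday.

Wednesday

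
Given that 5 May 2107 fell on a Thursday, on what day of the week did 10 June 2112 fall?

Friday

Day-of-year of May 5, 2107: 125.
Day-of-year of June 10, 2112: 162.
2107 has 365 days, so 365 − 125 = 240 days remain in 2107.
Full years: 2108: 366; 2109: 365; 2110: 365; 2111: 365. Sum = 1461.
Total: 240 + 1461 + 162 = 1863 days.
1863 mod 7 = 1, so 1 day after Thursday is Friday.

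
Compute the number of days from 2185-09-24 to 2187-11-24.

791

September 24, 2185 → September 24, 2186: 365 days.
September 24, 2186 → September 24, 2187: 365 days.
September 2187: 30 − 24 = 6 days remain.
Then October (31): 31 days.
November 1–24, 2187: 24 days.
Residual: 61 days.
Total: 791 days.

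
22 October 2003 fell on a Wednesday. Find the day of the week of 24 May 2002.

Count forward from the earlier date (May 24, 2002) to the later (October 22, 2003):
May 2002: 31 − 24 = 7 days remain.
Then 16 full months totalling 487 days.
October 1–22, 2003: 22 days.
Total: 7 + 487 + 22 = 516 days.
516 mod 7 = 5, so 5 days before Wednesday is Friday.

Friday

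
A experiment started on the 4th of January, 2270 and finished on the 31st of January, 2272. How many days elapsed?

Day-of-year of January 4, 2270: 4.
Day-of-year of January 31, 2272: 31.
2270 has 365 days, so 365 − 4 = 361 days remain in 2270.
Full years: 2271: 365. Sum = 365.
Total: 361 + 365 + 31 = 757 days.

757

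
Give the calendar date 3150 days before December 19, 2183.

May 5, 2175

Count 3150 days before December 19, 2183:
From May 5, 2175 to May 5, 2183: 8 years, of which 2 contain a Feb 29 — 6×365 + 2×366 = 2922 days.
May 2183: 31 − 5 = 26 days remain.
Then June (30), July (31), August (31), September (30), October (31), November (30): 30 + 31 + 31 + 30 + 31 + 30 = 183 days.
December 1–19, 2183: 19 days.
Residual: 228 days.
Total: 3150 days.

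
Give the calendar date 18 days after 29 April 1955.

17 May 1955

Count 18 days after April 29, 1955:
April 1955: 30 − 29 = 1 day remains.
May 1–17, 1955: 17 days.
Total: 1 + 17 = 18 days.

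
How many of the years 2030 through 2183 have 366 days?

37

Years divisible by 4: 2032, 2036, …, 2180 — 38 in all.
Of these, 2100 is divisible by 100 but not 400, so not leap.
Leap years: 38 − 1 = 37.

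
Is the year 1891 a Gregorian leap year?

No

1891 is not a leap year.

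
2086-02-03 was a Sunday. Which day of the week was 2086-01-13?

Sunday

Count forward from the earlier date (January 13, 2086) to the later (February 3, 2086):
January 2086: 31 − 13 = 18 days remain.
February 1–3, 2086: 3 days (2086 is not a leap year).
Total: 18 + 3 = 21 days.
21 is a multiple of 7, so 2086-01-13 falls on the same weekday: Sunday.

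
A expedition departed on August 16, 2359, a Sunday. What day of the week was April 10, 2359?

Friday

Count forward from the earlier date (April 10, 2359) to the later (August 16, 2359):
April 2359: 30 − 10 = 20 days remain.
Then May (31), June (30), July (31): 31 + 30 + 31 = 92 days.
August 1–16, 2359: 16 days.
Total: 20 + 92 + 16 = 128 days.
128 mod 7 = 2, so 2 days before Sunday is Friday.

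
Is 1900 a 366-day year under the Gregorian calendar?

No

1900 is not a leap year (divisible by 100 but not 400).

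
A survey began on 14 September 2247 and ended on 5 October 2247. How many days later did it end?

21

September 2247: 30 − 14 = 16 days remain.
October 1–5, 2247: 5 days.
Total: 16 + 5 = 21 days.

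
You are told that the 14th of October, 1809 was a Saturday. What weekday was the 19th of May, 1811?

Day-of-year of October 14, 1809: 287.
Day-of-year of May 19, 1811: 139.
1809 has 365 days, so 365 − 287 = 78 days remain in 1809.
Full years: 1810: 365. Sum = 365.
Total: 78 + 365 + 139 = 582 days.
582 mod 7 = 1, so 1 day after Saturday is Sunday.

Sunday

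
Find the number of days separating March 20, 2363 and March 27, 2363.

Within March 2363: 27 − 20 = 7 days.

7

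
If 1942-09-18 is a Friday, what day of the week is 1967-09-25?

From September 18, 1942 to September 18, 1967: 25 years, of which 6 contain a Feb 29 — 19×365 + 6×366 = 9131 days.
Within September 1967: 25 − 18 = 7 days.
Total: 9138 days.
9138 mod 7 = 3, so 3 days after Friday is Monday.

Monday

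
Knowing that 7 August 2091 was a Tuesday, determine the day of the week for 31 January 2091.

Count forward from the earlier date (January 31, 2091) to the later (August 7, 2091):
January 2091: 31 − 31 = 0 days remain.
Then February 2091 (28), March (31), April (30), May (31), June (30), July (31): 28 + 31 + 30 + 31 + 30 + 31 = 181 days.
August 1–7, 2091: 7 days.
Total: 0 + 181 + 7 = 188 days.
188 mod 7 = 6, so 6 days before Tuesday is Wednesday.

Wednesday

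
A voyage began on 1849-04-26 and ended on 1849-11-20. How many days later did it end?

208

April 1849: 30 − 26 = 4 days remain.
Then May (31), June (30), July (31), August (31), September (30), October (31): 31 + 30 + 31 + 31 + 30 + 31 = 184 days.
November 1–20, 1849: 20 days.
Total: 4 + 184 + 20 = 208 days.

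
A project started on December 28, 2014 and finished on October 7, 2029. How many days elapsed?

Day-of-year of December 28, 2014: 362.
Day-of-year of October 7, 2029: 280.
2014 has 365 days, so 365 − 362 = 3 days remain in 2014.
Full years 2015–2028: 10 common + 4 leap = 10×365 + 4×366 = 5114 days.
Total: 3 + 5114 + 280 = 5397 days.

5397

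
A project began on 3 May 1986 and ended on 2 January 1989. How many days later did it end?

Day-of-year of May 3, 1986: 123.
Day-of-year of January 2, 1989: 2.
1986 has 365 days, so 365 − 123 = 242 days remain in 1986.
Full years: 1987: 365; 1988: 366. Sum = 731.
Total: 242 + 731 + 2 = 975 days.

975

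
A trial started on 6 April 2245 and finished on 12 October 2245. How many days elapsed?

April 2245: 30 − 6 = 24 days remain.
Then May (31), June (30), July (31), August (31), September (30): 31 + 30 + 31 + 31 + 30 = 153 days.
October 1–12, 2245: 12 days.
Total: 24 + 153 + 12 = 189 days.

189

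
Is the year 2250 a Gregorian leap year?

No

2250 is not a leap year.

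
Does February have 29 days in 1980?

1980 is a leap year.

Yes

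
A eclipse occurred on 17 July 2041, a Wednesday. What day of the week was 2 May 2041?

Count forward from the earlier date (May 2, 2041) to the later (July 17, 2041):
May 2041: 31 − 2 = 29 days remain.
Then June (30): 30 days.
July 1–17, 2041: 17 days.
Total: 29 + 30 + 17 = 76 days.
76 mod 7 = 6, so 6 days before Wednesday is Thursday.

Thursday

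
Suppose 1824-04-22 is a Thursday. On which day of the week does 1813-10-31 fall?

Count forward from the earlier date (October 31, 1813) to the later (April 22, 1824):
From October 31, 1813 to October 31, 1823: 10 years, of which 2 contain a Feb 29 — 8×365 + 2×366 = 3652 days.
October 1823: 31 − 31 = 0 days remain.
Then November (30), December (31), January (31), February 1824 (29), March (31): 30 + 31 + 31 + 29 + 31 = 152 days.
April 1–22, 1824: 22 days.
Residual: 174 days.
Total: 3826 days.
3826 mod 7 = 4, so 4 days before Thursday is Sunday.

Sunday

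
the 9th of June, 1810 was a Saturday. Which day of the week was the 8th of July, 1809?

Saturday

Count forward from the earlier date (July 8, 1809) to the later (June 9, 1810):
July 1809: 31 − 8 = 23 days remain.
Then 10 full months totalling 304 days.
June 1–9, 1810: 9 days.
Total: 23 + 304 + 9 = 336 days.
336 is a multiple of 7, so the 8th of July, 1809 falls on the same weekday: Saturday.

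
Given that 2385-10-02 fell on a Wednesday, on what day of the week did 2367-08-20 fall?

Sunday

Count forward from the earlier date (August 20, 2367) to the later (October 2, 2385):
Day-of-year of August 20, 2367: 232.
Day-of-year of October 2, 2385: 275.
2367 has 365 days, so 365 − 232 = 133 days remain in 2367.
Full years 2368–2384: 12 common + 5 leap = 12×365 + 5×366 = 6210 days.
Total: 133 + 6210 + 275 = 6618 days.
6618 mod 7 = 3, so 3 days before Wednesday is Sunday.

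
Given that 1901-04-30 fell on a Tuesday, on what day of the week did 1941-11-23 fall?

Day-of-year of April 30, 1901: 120.
Day-of-year of November 23, 1941: 327.
1901 has 365 days, so 365 − 120 = 245 days remain in 1901.
Full years 1902–1940: 29 common + 10 leap = 29×365 + 10×366 = 14245 days.
Total: 245 + 14245 + 327 = 14817 days.
14817 mod 7 = 5, so 5 days after Tuesday is Sunday.

Sunday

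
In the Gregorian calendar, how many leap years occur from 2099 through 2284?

45

Years divisible by 4: 2100, 2104, …, 2284 — 47 in all.
Of these, 2100, 2200 are divisible by 100 but not 400, so not leap.
Leap years: 47 − 2 = 45.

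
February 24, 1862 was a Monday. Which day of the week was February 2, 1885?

Monday

From February 24, 1862 to February 24, 1884: 22 years, of which 5 contain a Feb 29 — 17×365 + 5×366 = 8035 days.
February 1884: 29 − 24 = 5 days remain (1884 is a leap year, so February has 29 days).
Then 11 full months totalling 337 days.
February 1–2, 1885: 2 days (1885 is not a leap year).
Residual: 344 days.
Total: 8379 days.
8379 is a multiple of 7, so February 2, 1885 falls on the same weekday: Monday.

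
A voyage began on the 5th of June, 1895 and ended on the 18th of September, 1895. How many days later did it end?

June 1895: 30 − 5 = 25 days remain.
Then July (31), August (31): 31 + 31 = 62 days.
September 1–18, 1895: 18 days.
Total: 25 + 62 + 18 = 105 days.

105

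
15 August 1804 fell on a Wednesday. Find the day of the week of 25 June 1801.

Count forward from the earlier date (June 25, 1801) to the later (August 15, 1804):
Day-of-year of June 25, 1801: 176.
Day-of-year of August 15, 1804: 228.
1801 has 365 days, so 365 − 176 = 189 days remain in 1801.
Full years: 1802: 365; 1803: 365. Sum = 730.
Total: 189 + 730 + 228 = 1147 days.
1147 mod 7 = 6, so 6 days before Wednesday is Thursday.

Thursday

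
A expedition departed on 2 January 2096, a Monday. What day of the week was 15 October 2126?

Day-of-year of January 2, 2096: 2.
Day-of-year of October 15, 2126: 288.
2096 has 366 days, so 366 − 2 = 364 days remain in 2096.
Full years 2097–2125: 23 common + 6 leap = 23×365 + 6×366 = 10591 days.
Total: 364 + 10591 + 288 = 11243 days.
11243 mod 7 = 1, so 1 day after Monday is Tuesday.

Tuesday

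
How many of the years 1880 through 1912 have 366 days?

Years divisible by 4 in [1880, 1912]: 1880, 1884, 1888, 1892, 1896, 1900, 1904, 1908, 1912.
Of these, 1900 is divisible by 100 but not 400, so not leap.
Leap years: 9 − 1 = 8.

8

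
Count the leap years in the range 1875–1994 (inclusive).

Years divisible by 4: 1876, 1880, …, 1992 — 30 in all.
Of these, 1900 is divisible by 100 but not 400, so not leap.
Leap years: 30 − 1 = 29.

29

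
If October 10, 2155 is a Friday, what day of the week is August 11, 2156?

Wednesday

October 2155: 31 − 10 = 21 days remain.
Then 9 full months totalling 274 days.
August 1–11, 2156: 11 days.
Residual: 306 days.
Total: 306 days.
306 mod 7 = 5, so 5 days after Friday is Wednesday.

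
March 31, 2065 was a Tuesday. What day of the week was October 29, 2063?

Count forward from the earlier date (October 29, 2063) to the later (March 31, 2065):
Day-of-year of October 29, 2063: 302.
Day-of-year of March 31, 2065: 90.
2063 has 365 days, so 365 − 302 = 63 days remain in 2063.
Full years: 2064: 366. Sum = 366.
Total: 63 + 366 + 90 = 519 days.
519 mod 7 = 1, so 1 day before Tuesday is Monday.

Monday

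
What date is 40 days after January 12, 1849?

February 21, 1849

Count 40 days after January 12, 1849:
January 1849: 31 − 12 = 19 days remain.
February 1–21, 1849: 21 days (1849 is not a leap year).
Total: 19 + 21 = 40 days.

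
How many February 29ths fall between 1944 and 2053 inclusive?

Years divisible by 4: 1944, 1948, …, 2052 — 28 in all.
2000 is divisible by 400, so still leap.
No century exceptions apply. Count: 28.

28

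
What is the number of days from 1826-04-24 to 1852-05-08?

9511

From April 24, 1826 to April 24, 1852: 26 years, of which 7 contain a Feb 29 — 19×365 + 7×366 = 9497 days.
April 1852: 30 − 24 = 6 days remain.
May 1–8, 1852: 8 days.
Residual: 14 days.
Total: 9511 days.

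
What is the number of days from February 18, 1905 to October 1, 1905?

225

February 1905: 28 − 18 = 10 days remain (1905 is not a leap year, so February has 28 days).
Then March (31), April (30), May (31), June (30), July (31), August (31), September (30): 31 + 30 + 31 + 30 + 31 + 31 + 30 = 214 days.
October 1, 1905: 1 day.
Total: 10 + 214 + 1 = 225 days.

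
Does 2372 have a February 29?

Yes

2372 is a leap year.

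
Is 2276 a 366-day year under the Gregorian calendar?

Yes

2276 is a leap year.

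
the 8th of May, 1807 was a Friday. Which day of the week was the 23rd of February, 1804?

Count forward from the earlier date (February 23, 1804) to the later (May 8, 1807):
Day-of-year of February 23, 1804: 54.
Day-of-year of May 8, 1807: 128.
1804 has 366 days, so 366 − 54 = 312 days remain in 1804.
Full years: 1805: 365; 1806: 365. Sum = 730.
Total: 312 + 730 + 128 = 1170 days.
1170 mod 7 = 1, so 1 day before Friday is Thursday.

Thursday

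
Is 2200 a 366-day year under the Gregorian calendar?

2200 is not a leap year (divisible by 100 but not 400).

No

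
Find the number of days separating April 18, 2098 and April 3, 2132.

From April 18, 2098 to April 18, 2131: 33 years, of which 7 contain a Feb 29 — 26×365 + 7×366 = 12052 days.
(2100 is not a leap year (divisible by 100 but not 400).)
April 2131: 30 − 18 = 12 days remain.
Then 11 full months totalling 336 days.
April 1–3, 2132: 3 days.
Residual: 351 days.
Total: 12403 days.

12403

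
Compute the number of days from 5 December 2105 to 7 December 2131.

Day-of-year of December 5, 2105: 339.
Day-of-year of December 7, 2131: 341.
2105 has 365 days, so 365 − 339 = 26 days remain in 2105.
Full years 2106–2130: 19 common + 6 leap = 19×365 + 6×366 = 9131 days.
Total: 26 + 9131 + 341 = 9498 days.

9498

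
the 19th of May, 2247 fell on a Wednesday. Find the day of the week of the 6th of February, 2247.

Count forward from the earlier date (February 6, 2247) to the later (May 19, 2247):
February 2247: 28 − 6 = 22 days remain (2247 is not a leap year, so February has 28 days).
Then March (31), April (30): 31 + 30 = 61 days.
May 1–19, 2247: 19 days.
Total: 22 + 61 + 19 = 102 days.
102 mod 7 = 4, so 4 days before Wednesday is Saturday.

Saturday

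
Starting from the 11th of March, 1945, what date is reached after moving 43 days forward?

the 23rd of April, 1945

Count 43 days after March 11, 1945:
March 1945: 31 − 11 = 20 days remain.
April 1–23, 1945: 23 days.
Total: 20 + 23 = 43 days.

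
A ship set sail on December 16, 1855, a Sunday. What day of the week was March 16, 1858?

Tuesday

Day-of-year of December 16, 1855: 350.
Day-of-year of March 16, 1858: 75.
1855 has 365 days, so 365 − 350 = 15 days remain in 1855.
Full years: 1856: 366; 1857: 365. Sum = 731.
Total: 15 + 731 + 75 = 821 days.
821 mod 7 = 2, so 2 days after Sunday is Tuesday.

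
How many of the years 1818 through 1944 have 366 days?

31

Years divisible by 4: 1820, 1824, …, 1944 — 32 in all.
Of these, 1900 is divisible by 100 but not 400, so not leap.
Leap years: 32 − 1 = 31.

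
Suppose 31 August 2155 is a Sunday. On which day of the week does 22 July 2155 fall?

Count forward from the earlier date (July 22, 2155) to the later (August 31, 2155):
July 2155: 31 − 22 = 9 days remain.
August 1–31, 2155: 31 days.
Total: 9 + 31 = 40 days.
40 mod 7 = 5, so 5 days before Sunday is Tuesday.

Tuesday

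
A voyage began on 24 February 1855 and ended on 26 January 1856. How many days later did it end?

336

Day-of-year of February 24, 1855: 55.
Day-of-year of January 26, 1856: 26.
1855 has 365 days, so 365 − 55 = 310 days remain in 1855.
Total: 310 + 26 = 336 days.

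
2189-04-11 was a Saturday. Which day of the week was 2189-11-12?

Thursday

April 2189: 30 − 11 = 19 days remain.
Then May (31), June (30), July (31), August (31), September (30), October (31): 31 + 30 + 31 + 31 + 30 + 31 = 184 days.
November 1–12, 2189: 12 days.
Total: 19 + 184 + 12 = 215 days.
215 mod 7 = 5, so 5 days after Saturday is Thursday.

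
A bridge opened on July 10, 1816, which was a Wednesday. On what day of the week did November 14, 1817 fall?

July 10, 1816 → July 10, 1817: 365 days.
July 1817: 31 − 10 = 21 days remain.
Then August (31), September (30), October (31): 31 + 30 + 31 = 92 days.
November 1–14, 1817: 14 days.
Residual: 127 days.
Total: 492 days.
492 mod 7 = 2, so 2 days after Wednesday is Friday.

Friday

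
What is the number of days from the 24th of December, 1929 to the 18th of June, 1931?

December 24, 1929 → December 24, 1930: 365 days.
December 1930: 31 − 24 = 7 days remain.
Then January (31), February 1931 (28), March (31), April (30), May (31): 31 + 28 + 31 + 30 + 31 = 151 days.
June 1–18, 1931: 18 days.
Residual: 176 days.
Total: 541 days.

541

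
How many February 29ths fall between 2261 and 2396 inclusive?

33

Years divisible by 4: 2264, 2268, …, 2396 — 34 in all.
Of these, 2300 is divisible by 100 but not 400, so not leap.
Leap years: 34 − 1 = 33.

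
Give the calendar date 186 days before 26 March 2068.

22 September 2067

Count 186 days before March 26, 2068:
September 2067: 30 − 22 = 8 days remain.
Then October (31), November (30), December (31), January (31), February 2068 (29): 31 + 30 + 31 + 31 + 29 = 152 days.
March 1–26, 2068: 26 days.
Residual: 186 days.
Total: 186 days.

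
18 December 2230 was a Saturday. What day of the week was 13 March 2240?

From December 18, 2230 to December 18, 2239: 9 years, of which 2 contain a Feb 29 — 7×365 + 2×366 = 3287 days.
December 2239: 31 − 18 = 13 days remain.
Then January (31), February 2240 (29): 31 + 29 = 60 days.
March 1–13, 2240: 13 days.
Residual: 86 days.
Total: 3373 days.
3373 mod 7 = 6, so 6 days after Saturday is Friday.

Friday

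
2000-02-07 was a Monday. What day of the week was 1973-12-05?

Count forward from the earlier date (December 5, 1973) to the later (February 7, 2000):
Day-of-year of December 5, 1973: 339.
Day-of-year of February 7, 2000: 38.
1973 has 365 days, so 365 − 339 = 26 days remain in 1973.
Full years 1974–1999: 20 common + 6 leap = 20×365 + 6×366 = 9496 days.
Total: 26 + 9496 + 38 = 9560 days.
9560 mod 7 = 5, so 5 days before Monday is Wednesday.

Wednesday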